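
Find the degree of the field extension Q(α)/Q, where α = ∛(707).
[Q(α):Q] = 3

The minimal polynomial of α is x^3 - 707, irreducible over Q since 707 is not a perfect cube (so x^3 - 707 has no rational root). Hence [Q(α):Q] = deg(m_α) = 3.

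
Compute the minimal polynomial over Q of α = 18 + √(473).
m_α(x) = x^2 - 36x - 149

From α - 18 = √(473), squaring gives (α - 18)^2 = 473, i.e. α^2 - 36α + 324 = 473, so α^2 - 36α - 149 = 0. The discriminant of x^2 - 36x - 149 is (-36)^2 - 4·(-149) = 1296 + 596 = 1892, and 4·(473) is not a perfect square in Q since 473 is squarefree and ≠ 1. Hence x^2 - 36x - 149 is irreducible over Q and is the minimal polynomial of α.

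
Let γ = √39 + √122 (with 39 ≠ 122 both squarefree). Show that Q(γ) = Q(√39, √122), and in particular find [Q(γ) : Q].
[Q(γ) : Q] = 4 (equivalently, Q(γ) = Q(√39, √122))

Obviously Q(γ) ⊆ Q(√39, √122), and [Q(√39, √122):Q] = 4 (since 39, 122 are distinct squarefree integers > 1 with 4758 not a perfect square). To show equality we compute the minimal polynomial of γ. From γ = √39 + √122: γ^2 = 39 + 2√(4758) + 122 = 161 + 2√(4758), so γ^2 - 161 = 2√(4758); squaring, (γ^2 - 161)^2 = 4·4758, i.e. γ^4 - 322γ^2 + 25921 - 19032 = 0, i.e. γ^4 - 322γ^2 + 6889 = 0. So γ is a root of x^4 - 322x^2 + 6889. This polynomial is irreducible over Q: it has no rational root (each ±√39 ± √122 is irrational), and any factorization into two quadratics over Q would force √(4758) ∈ Q (pairing opposite roots) or √39, √122 ∈ Q (other pairings), all impossible. Hence [Q(γ):Q] = 4 = [Q(√39, √122):Q], so Q(γ) = Q(√39, √122).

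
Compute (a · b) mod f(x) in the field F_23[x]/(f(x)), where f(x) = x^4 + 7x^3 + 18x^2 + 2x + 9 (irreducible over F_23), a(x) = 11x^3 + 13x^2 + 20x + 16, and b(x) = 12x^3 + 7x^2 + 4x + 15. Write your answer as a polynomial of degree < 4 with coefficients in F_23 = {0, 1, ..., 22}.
a · b ≡ x^3 + 18x^2 + 14x + 16 (mod f(x))

Multiply in F_23[x]: a(x)·b(x) = (11x^3 + 13x^2 + 20x + 16)·(12x^3 + 7x^2 + 4x + 15) = 17x^6 + 3x^5 + 7x^4 + 20x^3 + 19x^2 + 19x + 10. This has degree ≥ 4, so divide by f(x) over F_23: 17x^6 + 3x^5 + 7x^4 + 20x^3 + 19x^2 + 19x + 10 = (17x^2 + 22x + 7)·(x^4 + 7x^3 + 18x^2 + 2x + 9) + (x^3 + 18x^2 + 14x + 16). Hence a·b ≡ x^3 + 18x^2 + 14x + 16 (mod f). (F_23[x]/(f) is a field with 23^4 = 279841 elements since f is irreducible of degree 4.)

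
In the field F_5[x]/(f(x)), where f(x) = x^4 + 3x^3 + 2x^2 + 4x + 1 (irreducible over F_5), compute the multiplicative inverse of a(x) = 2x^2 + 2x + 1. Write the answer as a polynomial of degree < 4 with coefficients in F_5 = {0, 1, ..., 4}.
a(x)^(-1) ≡ x^3 + 3x^2 + 4x + 3 (mod f(x))

Since f is irreducible over F_5, F_5[x]/(f) is a field and a(x) ≠ 0 has an inverse. Apply the extended Euclidean algorithm to f(x) and a(x) in F_5[x]: f(x) = (3x^2 + x + 1)·a(x) + (x);  a(x) = (2x + 2)·(x) + (1). The last nonzero remainder is the constant 1 = gcd(f, a) in F_5. Back-substituting through the division chain expresses 1 = s(x)·a(x) + t(x)·f(x) with s(x) ≡ x^3 + 3x^2 + 4x + 3 (mod f), so a(x)^(-1) ≡ s(x) = x^3 + 3x^2 + 4x + 3 (mod f). Check: (2x^2 + 2x + 1)·(x^3 + 3x^2 + 4x + 3) = 2x^5 + 3x^4 + 2x^2 + 3 ≡ 1 (mod x^4 + 3x^3 + 2x^2 + 4x + 1).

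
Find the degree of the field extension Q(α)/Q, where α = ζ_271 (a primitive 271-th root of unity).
[Q(α):Q] = 270

The minimal polynomial of ζ_271 over Q is the 271-th cyclotomic polynomial Φ_271(x), which is irreducible over Q and has degree φ(271) = 270. Hence [Q(α):Q] = φ(271) = 270.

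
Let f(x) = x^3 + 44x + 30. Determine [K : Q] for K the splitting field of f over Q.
[K : Q] = 6

By the rational root test, any rational root of the monic integer polynomial f(x) = x^3 + 44x + 30 must be an integer dividing the constant term 30, i.e. one of ±{1, 2, 3, 5, 6, 10, 15, 30}. Evaluating: f(1) = 75, f(-1) = -15, f(2) = 126, f(-2) = -66, f(3) = 189, f(-3) = -129, f(5) = 375, f(-5) = -315, f(6) = 510, f(-6) = -450, f(10) = 1470, f(-10) = -1410, f(15) = 4065, f(-15) = -4005, f(30) = 28350, f(-30) = -28290; none is 0, so f has no rational root and is therefore irreducible over Q (a cubic with no linear factor over a field is irreducible). For an irreducible cubic, the Galois group is A_3 or S_3 according as the discriminant disc(f) = -4a^3 - 27b^2 = -4·(44)^3 - 27·(30)^2 = -365036 is or is not a square in Q. Here disc(f) = -365036 is not a perfect square in Q, so the Galois group of f over Q is not contained in A_3 and must be all of S_3. The splitting field has degree |S_3| = 6 over Q, so [K : Q] = 6.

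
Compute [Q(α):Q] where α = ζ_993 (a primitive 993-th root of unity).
[Q(α):Q] = 660

The minimal polynomial of ζ_993 over Q is the 993-th cyclotomic polynomial Φ_993(x), which is irreducible over Q and has degree φ(993) = 660. Hence [Q(α):Q] = φ(993) = 660.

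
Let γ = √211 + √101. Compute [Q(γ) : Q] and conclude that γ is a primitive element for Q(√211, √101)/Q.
[Q(γ) : Q] = 4 (equivalently, Q(γ) = Q(√211, √101))

Obviously Q(γ) ⊆ Q(√211, √101), and [Q(√211, √101):Q] = 4 (since 211, 101 are distinct squarefree integers > 1 with 21311 not a perfect square). To show equality we compute the minimal polynomial of γ. From γ = √211 + √101: γ^2 = 211 + 2√(21311) + 101 = 312 + 2√(21311), so γ^2 - 312 = 2√(21311); squaring, (γ^2 - 312)^2 = 4·21311, i.e. γ^4 - 624γ^2 + 97344 - 85244 = 0, i.e. γ^4 - 624γ^2 + 12100 = 0. So γ is a root of x^4 - 624x^2 + 12100. This polynomial is irreducible over Q: it has no rational root (each ±√211 ± √101 is irrational), and any factorization into two quadratics over Q would force √(21311) ∈ Q (pairing opposite roots) or √211, √101 ∈ Q (other pairings), all impossible. Hence [Q(γ):Q] = 4 = [Q(√211, √101):Q], so Q(γ) = Q(√211, √101).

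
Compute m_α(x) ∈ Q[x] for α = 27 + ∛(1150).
m_α(x) = x^3 - 81x^2 + 2187x - 20833

Set β = α - 27 = ∛(1150), so β^3 = 1150. Then (α - 27)^3 - 1150 = 0, i.e. α is a root of g(x) = (x - 27)^3 - 1150 = x^3 - 81x^2 + 2187x - 20833. Since g(x) = h(x - 27) where h(x) = x^3 - 1150, and h is irreducible over Q (because 1150 is not a perfect cube, so h has no rational root, and a monic cubic with no rational root is irreducible), g is also irreducible (irreducibility is preserved under the substitution x → x - 27). Hence m_α(x) = x^3 - 81x^2 + 2187x - 20833.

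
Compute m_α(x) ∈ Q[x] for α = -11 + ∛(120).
m_α(x) = x^3 + 33x^2 + 363x + 1211

Set β = α + 11 = ∛(120), so β^3 = 120. Then (α + 11)^3 - 120 = 0, i.e. α is a root of g(x) = (x + 11)^3 - 120 = x^3 + 33x^2 + 363x + 1211. Since g(x) = h(x + 11) where h(x) = x^3 - 120, and h is irreducible over Q (because 120 is not a perfect cube, so h has no rational root, and a monic cubic with no rational root is irreducible), g is also irreducible (irreducibility is preserved under the substitution x → x + 11). Hence m_α(x) = x^3 + 33x^2 + 363x + 1211.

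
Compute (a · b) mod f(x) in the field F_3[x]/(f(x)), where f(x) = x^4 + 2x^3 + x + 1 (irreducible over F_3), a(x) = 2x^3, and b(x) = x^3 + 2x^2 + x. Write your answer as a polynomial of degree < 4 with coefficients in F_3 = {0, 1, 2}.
a · b ≡ x^2 + x + 1 (mod f(x))

Multiply in F_3[x]: a(x)·b(x) = (2x^3)·(x^3 + 2x^2 + x) = 2x^6 + x^5 + 2x^4. This has degree ≥ 4, so divide by f(x) over F_3: 2x^6 + x^5 + 2x^4 = (2x^2 + 2)·(x^4 + 2x^3 + x + 1) + (x^2 + x + 1). Hence a·b ≡ x^2 + x + 1 (mod f). (F_3[x]/(f) is a field with 3^4 = 81 elements since f is irreducible of degree 4.)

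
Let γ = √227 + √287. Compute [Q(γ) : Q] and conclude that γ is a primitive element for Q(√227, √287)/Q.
[Q(γ) : Q] = 4 (equivalently, Q(γ) = Q(√227, √287))

Obviously Q(γ) ⊆ Q(√227, √287), and [Q(√227, √287):Q] = 4 (since 227, 287 are distinct squarefree integers > 1 with 65149 not a perfect square). To show equality we compute the minimal polynomial of γ. From γ = √227 + √287: γ^2 = 227 + 2√(65149) + 287 = 514 + 2√(65149), so γ^2 - 514 = 2√(65149); squaring, (γ^2 - 514)^2 = 4·65149, i.e. γ^4 - 1028γ^2 + 264196 - 260596 = 0, i.e. γ^4 - 1028γ^2 + 3600 = 0. So γ is a root of x^4 - 1028x^2 + 3600. This polynomial is irreducible over Q: it has no rational root (each ±√227 ± √287 is irrational), and any factorization into two quadratics over Q would force √(65149) ∈ Q (pairing opposite roots) or √227, √287 ∈ Q (other pairings), all impossible. Hence [Q(γ):Q] = 4 = [Q(√227, √287):Q], so Q(γ) = Q(√227, √287).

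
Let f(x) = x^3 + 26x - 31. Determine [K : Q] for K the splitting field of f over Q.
[K : Q] = 6

By the rational root test, any rational root of the monic integer polynomial f(x) = x^3 + 26x - 31 must be an integer dividing the constant term -31, i.e. one of ±{1, 31}. Evaluating: f(1) = -4, f(-1) = -58, f(31) = 30566, f(-31) = -30628; none is 0, so f has no rational root and is therefore irreducible over Q (a cubic with no linear factor over a field is irreducible). For an irreducible cubic, the Galois group is A_3 or S_3 according as the discriminant disc(f) = -4a^3 - 27b^2 = -4·(26)^3 - 27·(-31)^2 = -96251 is or is not a square in Q. Here disc(f) = -96251 is not a perfect square in Q, so the Galois group of f over Q is not contained in A_3 and must be all of S_3. The splitting field has degree |S_3| = 6 over Q, so [K : Q] = 6.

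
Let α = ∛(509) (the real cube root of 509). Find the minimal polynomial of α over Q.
m_α(x) = x^3 - 509

α satisfies α^3 = 509, so x^3 - 509 annihilates α. By the rational root test, a rational root p/q (in lowest terms) of x^3 - 509 would satisfy p^3 = 509 q^3, forcing q = 1 and p^3 = 509; but 509 is not a perfect cube, contradiction. A monic cubic over Q with no rational root is irreducible (any nontrivial factorization would include a linear factor). Hence x^3 - 509 is the minimal polynomial of α, and in particular [Q(α):Q] = 3.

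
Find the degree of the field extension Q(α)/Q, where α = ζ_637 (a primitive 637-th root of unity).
[Q(α):Q] = 504

The minimal polynomial of ζ_637 over Q is the 637-th cyclotomic polynomial Φ_637(x), which is irreducible over Q and has degree φ(637) = 504. Hence [Q(α):Q] = φ(637) = 504.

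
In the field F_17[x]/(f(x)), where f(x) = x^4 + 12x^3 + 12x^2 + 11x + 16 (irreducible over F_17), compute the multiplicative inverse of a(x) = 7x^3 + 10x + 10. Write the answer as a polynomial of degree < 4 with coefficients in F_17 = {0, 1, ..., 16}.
a(x)^(-1) ≡ 2x^3 + x^2 + 15x + 5 (mod f(x))

Since f is irreducible over F_17, F_17[x]/(f) is a field and a(x) ≠ 0 has an inverse. Apply the extended Euclidean algorithm to f(x) and a(x) in F_17[x]: f(x) = (5x + 9)·a(x) + (13x^2 + 7x + 11);  a(x) = (11x + 15)·(13x^2 + 7x + 11) + (5x + 15);  (13x^2 + 7x + 11) = (6x + 14)·(5x + 15) + (5). The last nonzero remainder is the constant 5 = gcd(f, a) in F_17. Back-substituting through the division chain expresses 5 = s(x)·a(x) + t(x)·f(x) with s(x) ≡ 10x^3 + 5x^2 + 7x + 8 (mod f), so (10x^3 + 5x^2 + 7x + 8)·a(x) ≡ 5 (mod f). Multiplying by 5^(-1) ≡ 7 in F_17 gives a(x)^(-1) ≡ 7·(10x^3 + 5x^2 + 7x + 8) ≡ 2x^3 + x^2 + 15x + 5 (mod f). Check: (7x^3 + 10x + 10)·(2x^3 + x^2 + 15x + 5) = 14x^6 + 7x^5 + 6x^4 + 14x^3 + 7x^2 + 13x + 16 ≡ 1 (mod x^4 + 12x^3 + 12x^2 + 11x + 16).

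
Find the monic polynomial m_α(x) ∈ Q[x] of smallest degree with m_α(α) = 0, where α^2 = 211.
m_α(x) = x^2 - 211

α satisfies α^2 - 211 = 0, so x^2 - 211 annihilates α. Since d = 211 is squarefree and ≠ 1, it is not a perfect square in Q, so x^2 - 211 has no rational root and is therefore irreducible over Q (a degree-2 polynomial over a field is irreducible iff it has no root). Hence m_α(x) = x^2 - 211.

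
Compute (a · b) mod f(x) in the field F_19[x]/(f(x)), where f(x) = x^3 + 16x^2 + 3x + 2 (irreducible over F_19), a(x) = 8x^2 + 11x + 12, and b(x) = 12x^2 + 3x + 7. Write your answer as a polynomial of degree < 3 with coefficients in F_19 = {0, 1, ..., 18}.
a · b ≡ 4x^2 + 14x + 13 (mod f(x))

Multiply in F_19[x]: a(x)·b(x) = (8x^2 + 11x + 12)·(12x^2 + 3x + 7) = x^4 + 4x^3 + 5x^2 + 18x + 8. This has degree ≥ 3, so divide by f(x) over F_19: x^4 + 4x^3 + 5x^2 + 18x + 8 = (x + 7)·(x^3 + 16x^2 + 3x + 2) + (4x^2 + 14x + 13). Hence a·b ≡ 4x^2 + 14x + 13 (mod f). (F_19[x]/(f) is a field with 19^3 = 6859 elements since f is irreducible of degree 3.)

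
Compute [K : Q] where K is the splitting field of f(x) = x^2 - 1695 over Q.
[K : Q] = 2

f(x) = x^2 - 1695 factors as (x - √1695)(x + √1695). The splitting field is K = Q(√1695). Since 1695 is squarefree and > 1, it is not a perfect square, so x^2 - 1695 is irreducible over Q and [Q(√1695) : Q] = 2. Hence [K : Q] = 2.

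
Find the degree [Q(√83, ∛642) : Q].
[Q(√83, ∛642) : Q] = 6

Let L = Q(√83, ∛642). Since Q(√83) ⊂ L and [Q(√83):Q] = 2, the tower law gives 2 | [L:Q]. Likewise Q(∛642) ⊂ L with [Q(∛642):Q] = 3 (because 642 is not a perfect cube), so 3 | [L:Q]. As gcd(2,3) = 1, [L:Q] is divisible by 6. Conversely L is generated over Q by √83 and ∛642, so [L:Q] ≤ 2·3 = 6. Therefore [Q(√83, ∛642) : Q] = 6.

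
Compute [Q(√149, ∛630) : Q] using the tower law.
[Q(√149, ∛630) : Q] = 6

Let L = Q(√149, ∛630). Since Q(√149) ⊂ L and [Q(√149):Q] = 2, the tower law gives 2 | [L:Q]. Likewise Q(∛630) ⊂ L with [Q(∛630):Q] = 3 (because 630 is not a perfect cube), so 3 | [L:Q]. As gcd(2,3) = 1, [L:Q] is divisible by 6. Conversely L is generated over Q by √149 and ∛630, so [L:Q] ≤ 2·3 = 6. Therefore [Q(√149, ∛630) : Q] = 6.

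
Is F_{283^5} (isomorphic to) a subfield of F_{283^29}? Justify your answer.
No: F_{283^5} is not a subfield of F_{283^29}

F_{p^m} embeds in F_{p^n} iff m | n. Here 5 ∤ 29 (since 29 = 5·5 + 4 with remainder 4 ≠ 0), so F_{283^5} is not a subfield of F_{283^29}. Equivalently: if it were, the tower law would give 5 = [F_{283^5}:F_283] dividing [F_{283^29}:F_283] = 29, contradiction.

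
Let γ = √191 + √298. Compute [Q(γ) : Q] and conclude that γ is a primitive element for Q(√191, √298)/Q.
[Q(γ) : Q] = 4 (equivalently, Q(γ) = Q(√191, √298))

Obviously Q(γ) ⊆ Q(√191, √298), and [Q(√191, √298):Q] = 4 (since 191, 298 are distinct squarefree integers > 1 with 56918 not a perfect square). To show equality we compute the minimal polynomial of γ. From γ = √191 + √298: γ^2 = 191 + 2√(56918) + 298 = 489 + 2√(56918), so γ^2 - 489 = 2√(56918); squaring, (γ^2 - 489)^2 = 4·56918, i.e. γ^4 - 978γ^2 + 239121 - 227672 = 0, i.e. γ^4 - 978γ^2 + 11449 = 0. So γ is a root of x^4 - 978x^2 + 11449. This polynomial is irreducible over Q: it has no rational root (each ±√191 ± √298 is irrational), and any factorization into two quadratics over Q would force √(56918) ∈ Q (pairing opposite roots) or √191, √298 ∈ Q (other pairings), all impossible. Hence [Q(γ):Q] = 4 = [Q(√191, √298):Q], so Q(γ) = Q(√191, √298).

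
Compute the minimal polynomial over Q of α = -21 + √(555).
m_α(x) = x^2 + 42x - 114

From α + 21 = √(555), squaring gives (α + 21)^2 = 555, i.e. α^2 + 42α + 441 = 555, so α^2 + 42α - 114 = 0. The discriminant of x^2 + 42x - 114 is (42)^2 - 4·(-114) = 1764 + 456 = 2220, and 4·(555) is not a perfect square in Q since 555 is squarefree and ≠ 1. Hence x^2 + 42x - 114 is irreducible over Q and is the minimal polynomial of α.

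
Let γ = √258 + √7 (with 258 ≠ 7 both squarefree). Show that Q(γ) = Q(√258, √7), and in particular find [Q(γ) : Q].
[Q(γ) : Q] = 4 (equivalently, Q(γ) = Q(√258, √7))

Obviously Q(γ) ⊆ Q(√258, √7), and [Q(√258, √7):Q] = 4 (since 258, 7 are distinct squarefree integers > 1 with 1806 not a perfect square). To show equality we compute the minimal polynomial of γ. From γ = √258 + √7: γ^2 = 258 + 2√(1806) + 7 = 265 + 2√(1806), so γ^2 - 265 = 2√(1806); squaring, (γ^2 - 265)^2 = 4·1806, i.e. γ^4 - 530γ^2 + 70225 - 7224 = 0, i.e. γ^4 - 530γ^2 + 63001 = 0. So γ is a root of x^4 - 530x^2 + 63001. This polynomial is irreducible over Q: it has no rational root (each ±√258 ± √7 is irrational), and any factorization into two quadratics over Q would force √(1806) ∈ Q (pairing opposite roots) or √258, √7 ∈ Q (other pairings), all impossible. Hence [Q(γ):Q] = 4 = [Q(√258, √7):Q], so Q(γ) = Q(√258, √7).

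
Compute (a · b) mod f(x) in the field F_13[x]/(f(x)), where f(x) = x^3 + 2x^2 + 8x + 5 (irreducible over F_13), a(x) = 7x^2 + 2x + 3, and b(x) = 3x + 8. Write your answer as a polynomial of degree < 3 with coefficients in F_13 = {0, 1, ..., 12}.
a · b ≡ 7x^2 + 10 (mod f(x))

Multiply in F_13[x]: a(x)·b(x) = (7x^2 + 2x + 3)·(3x + 8) = 8x^3 + 10x^2 + 12x + 11. This has degree ≥ 3, so divide by f(x) over F_13: 8x^3 + 10x^2 + 12x + 11 = (8)·(x^3 + 2x^2 + 8x + 5) + (7x^2 + 10). Hence a·b ≡ 7x^2 + 10 (mod f). (F_13[x]/(f) is a field with 13^3 = 2197 elements since f is irreducible of degree 3.)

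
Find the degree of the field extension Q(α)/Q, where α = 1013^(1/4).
[Q(α):Q] = 4

α is a root of x^4 - 1013. By Eisenstein's criterion at the prime p = 1013 (which divides the constant term 1013 but p^2 = 1026169 does not, since 1013 is squarefree), x^4 - 1013 is irreducible over Q. Hence [Q(α):Q] = 4.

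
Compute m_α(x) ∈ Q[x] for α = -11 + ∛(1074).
m_α(x) = x^3 + 33x^2 + 363x + 257

Set β = α + 11 = ∛(1074), so β^3 = 1074. Then (α + 11)^3 - 1074 = 0, i.e. α is a root of g(x) = (x + 11)^3 - 1074 = x^3 + 33x^2 + 363x + 257. Since g(x) = h(x + 11) where h(x) = x^3 - 1074, and h is irreducible over Q (because 1074 is not a perfect cube, so h has no rational root, and a monic cubic with no rational root is irreducible), g is also irreducible (irreducibility is preserved under the substitution x → x + 11). Hence m_α(x) = x^3 + 33x^2 + 363x + 257.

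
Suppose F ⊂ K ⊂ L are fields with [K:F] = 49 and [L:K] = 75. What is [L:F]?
[L:F] = 3675

The tower law says that for any tower of field extensions F ⊂ K ⊂ L with finite degrees, [L:F] = [L:K] · [K:F]. Here this gives [L:F] = 75 · 49 = 3675.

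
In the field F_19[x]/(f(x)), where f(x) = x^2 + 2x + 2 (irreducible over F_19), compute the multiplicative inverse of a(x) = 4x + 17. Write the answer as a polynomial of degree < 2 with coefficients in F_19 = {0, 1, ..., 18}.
a(x)^(-1) ≡ 16x + 2 (mod f(x))

Since f is irreducible over F_19, F_19[x]/(f) is a field and a(x) ≠ 0 has an inverse. Apply the extended Euclidean algorithm to f(x) and a(x) in F_19[x]: f(x) = (5x + 3)·a(x) + (8). The last nonzero remainder is the constant 8 = gcd(f, a) in F_19. Back-substituting through the division chain expresses 8 = s(x)·a(x) + t(x)·f(x) with s(x) ≡ 14x + 16 (mod f), so (14x + 16)·a(x) ≡ 8 (mod f). Multiplying by 8^(-1) ≡ 12 in F_19 gives a(x)^(-1) ≡ 12·(14x + 16) ≡ 16x + 2 (mod f). Check: (4x + 17)·(16x + 2) = 7x^2 + 14x + 15 ≡ 1 (mod x^2 + 2x + 2).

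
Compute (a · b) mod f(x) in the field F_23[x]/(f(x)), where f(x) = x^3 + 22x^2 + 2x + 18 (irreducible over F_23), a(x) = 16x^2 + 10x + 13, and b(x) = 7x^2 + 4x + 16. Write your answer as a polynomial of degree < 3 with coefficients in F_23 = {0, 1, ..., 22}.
a · b ≡ 18x^2 + 4x + 12 (mod f(x))

Multiply in F_23[x]: a(x)·b(x) = (16x^2 + 10x + 13)·(7x^2 + 4x + 16) = 20x^4 + 19x^3 + 19x^2 + 5x + 1. This has degree ≥ 3, so divide by f(x) over F_23: 20x^4 + 19x^3 + 19x^2 + 5x + 1 = (20x + 16)·(x^3 + 22x^2 + 2x + 18) + (18x^2 + 4x + 12). Hence a·b ≡ 18x^2 + 4x + 12 (mod f). (F_23[x]/(f) is a field with 23^3 = 12167 elements since f is irreducible of degree 3.)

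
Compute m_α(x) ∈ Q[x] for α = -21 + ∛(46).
m_α(x) = x^3 + 63x^2 + 1323x + 9215

Set β = α + 21 = ∛(46), so β^3 = 46. Then (α + 21)^3 - 46 = 0, i.e. α is a root of g(x) = (x + 21)^3 - 46 = x^3 + 63x^2 + 1323x + 9215. Since g(x) = h(x + 21) where h(x) = x^3 - 46, and h is irreducible over Q (because 46 is not a perfect cube, so h has no rational root, and a monic cubic with no rational root is irreducible), g is also irreducible (irreducibility is preserved under the substitution x → x + 21). Hence m_α(x) = x^3 + 63x^2 + 1323x + 9215.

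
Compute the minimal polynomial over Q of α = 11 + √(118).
m_α(x) = x^2 - 22x + 3

From α - 11 = √(118), squaring gives (α - 11)^2 = 118, i.e. α^2 - 22α + 121 = 118, so α^2 - 22α + 3 = 0. The discriminant of x^2 - 22x + 3 is (-22)^2 - 4·(3) = 484 - 12 = 472, and 4·(118) is not a perfect square in Q since 118 is squarefree and ≠ 1. Hence x^2 - 22x + 3 is irreducible over Q and is the minimal polynomial of α.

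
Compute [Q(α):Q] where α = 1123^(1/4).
[Q(α):Q] = 4

α is a root of x^4 - 1123. By Eisenstein's criterion at the prime p = 1123 (which divides the constant term 1123 but p^2 = 1261129 does not, since 1123 is squarefree), x^4 - 1123 is irreducible over Q. Hence [Q(α):Q] = 4.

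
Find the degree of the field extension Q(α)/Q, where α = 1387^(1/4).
[Q(α):Q] = 4

α is a root of x^4 - 1387. By Eisenstein's criterion at the prime p = 19 (which divides the constant term 1387 but p^2 = 361 does not, since 1387 is squarefree), x^4 - 1387 is irreducible over Q. Hence [Q(α):Q] = 4.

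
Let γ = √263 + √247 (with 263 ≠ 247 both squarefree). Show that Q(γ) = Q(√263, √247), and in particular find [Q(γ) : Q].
[Q(γ) : Q] = 4 (equivalently, Q(γ) = Q(√263, √247))

Obviously Q(γ) ⊆ Q(√263, √247), and [Q(√263, √247):Q] = 4 (since 263, 247 are distinct squarefree integers > 1 with 64961 not a perfect square). To show equality we compute the minimal polynomial of γ. From γ = √263 + √247: γ^2 = 263 + 2√(64961) + 247 = 510 + 2√(64961), so γ^2 - 510 = 2√(64961); squaring, (γ^2 - 510)^2 = 4·64961, i.e. γ^4 - 1020γ^2 + 260100 - 259844 = 0, i.e. γ^4 - 1020γ^2 + 256 = 0. So γ is a root of x^4 - 1020x^2 + 256. This polynomial is irreducible over Q: it has no rational root (each ±√263 ± √247 is irrational), and any factorization into two quadratics over Q would force √(64961) ∈ Q (pairing opposite roots) or √263, √247 ∈ Q (other pairings), all impossible. Hence [Q(γ):Q] = 4 = [Q(√263, √247):Q], so Q(γ) = Q(√263, √247).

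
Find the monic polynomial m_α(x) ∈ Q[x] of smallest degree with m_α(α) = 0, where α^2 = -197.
m_α(x) = x^2 + 197

α satisfies α^2 + 197 = 0, so x^2 + 197 annihilates α. Since d = -197 is squarefree and ≠ 1, it is not a perfect square in Q, so x^2 + 197 has no rational root and is therefore irreducible over Q (a degree-2 polynomial over a field is irreducible iff it has no root). Hence m_α(x) = x^2 + 197.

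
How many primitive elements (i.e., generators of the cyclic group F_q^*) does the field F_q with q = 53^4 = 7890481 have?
There are φ(7890480) = 1935360 primitive elements

F_q^* is cyclic of order q - 1 = 7890480. A cyclic group of order m has exactly φ(m) generators. Here m = 7890480 = 2^4 · 3^3 · 5 · 13 · 281, so the number of primitive elements is φ(7890480) = 1935360.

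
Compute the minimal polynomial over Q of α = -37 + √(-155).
m_α(x) = x^2 + 74x + 1524

From α + 37 = √(-155), squaring gives (α + 37)^2 = -155, i.e. α^2 + 74α + 1369 = -155, so α^2 + 74α + 1524 = 0. The discriminant of x^2 + 74x + 1524 is (74)^2 - 4·(1524) = 5476 - 6096 = -620, and 4·(-155) is not a perfect square in Q since -155 is squarefree and ≠ 1. Hence x^2 + 74x + 1524 is irreducible over Q and is the minimal polynomial of α.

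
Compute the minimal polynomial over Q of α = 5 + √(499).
m_α(x) = x^2 - 10x - 474

From α - 5 = √(499), squaring gives (α - 5)^2 = 499, i.e. α^2 - 10α + 25 = 499, so α^2 - 10α - 474 = 0. The discriminant of x^2 - 10x - 474 is (-10)^2 - 4·(-474) = 100 + 1896 = 1996, and 4·(499) is not a perfect square in Q since 499 is squarefree and ≠ 1. Hence x^2 - 10x - 474 is irreducible over Q and is the minimal polynomial of α.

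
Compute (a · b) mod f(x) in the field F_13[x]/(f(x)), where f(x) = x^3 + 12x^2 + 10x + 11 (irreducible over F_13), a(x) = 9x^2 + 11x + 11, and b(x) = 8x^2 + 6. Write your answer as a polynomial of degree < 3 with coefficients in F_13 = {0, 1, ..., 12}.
a · b ≡ 11x^2 + x + 9 (mod f(x))

Multiply in F_13[x]: a(x)·b(x) = (9x^2 + 11x + 11)·(8x^2 + 6) = 7x^4 + 10x^3 + 12x^2 + x + 1. This has degree ≥ 3, so divide by f(x) over F_13: 7x^4 + 10x^3 + 12x^2 + x + 1 = (7x + 4)·(x^3 + 12x^2 + 10x + 11) + (11x^2 + x + 9). Hence a·b ≡ 11x^2 + x + 9 (mod f). (F_13[x]/(f) is a field with 13^3 = 2197 elements since f is irreducible of degree 3.)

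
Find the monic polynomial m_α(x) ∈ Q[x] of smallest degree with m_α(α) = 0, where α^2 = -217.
m_α(x) = x^2 + 217

α satisfies α^2 + 217 = 0, so x^2 + 217 annihilates α. Since d = -217 is squarefree and ≠ 1, it is not a perfect square in Q, so x^2 + 217 has no rational root and is therefore irreducible over Q (a degree-2 polynomial over a field is irreducible iff it has no root). Hence m_α(x) = x^2 + 217.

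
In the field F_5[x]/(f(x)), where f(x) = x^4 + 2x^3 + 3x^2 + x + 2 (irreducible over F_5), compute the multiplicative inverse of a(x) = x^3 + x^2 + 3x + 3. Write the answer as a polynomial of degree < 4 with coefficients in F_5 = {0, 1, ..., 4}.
a(x)^(-1) ≡ 4x^3 + 4x^2 + 3 (mod f(x))

Since f is irreducible over F_5, F_5[x]/(f) is a field and a(x) ≠ 0 has an inverse. Apply the extended Euclidean algorithm to f(x) and a(x) in F_5[x]: f(x) = (x + 1)·a(x) + (4x^2 + 4);  a(x) = (4x + 4)·(4x^2 + 4) + (2x + 2);  (4x^2 + 4) = (2x + 3)·(2x + 2) + (3). The last nonzero remainder is the constant 3 = gcd(f, a) in F_5. Back-substituting through the division chain expresses 3 = s(x)·a(x) + t(x)·f(x) with s(x) ≡ 2x^3 + 2x^2 + 4 (mod f), so (2x^3 + 2x^2 + 4)·a(x) ≡ 3 (mod f). Multiplying by 3^(-1) ≡ 2 in F_5 gives a(x)^(-1) ≡ 2·(2x^3 + 2x^2 + 4) ≡ 4x^3 + 4x^2 + 3 (mod f). Check: (x^3 + x^2 + 3x + 3)·(4x^3 + 4x^2 + 3) = 4x^6 + 3x^5 + x^4 + 2x^3 + 4x + 4 ≡ 1 (mod x^4 + 2x^3 + 3x^2 + x + 2).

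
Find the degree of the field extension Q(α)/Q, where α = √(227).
[Q(α):Q] = 2

[Q(α):Q] equals the degree of the minimal polynomial of α. Here α^2 = 227 and x^2 - 227 is irreducible (d = 227 is squarefree, ≠ 1, hence not a square), so deg(m_α) = 2. Thus [Q(α):Q] = 2.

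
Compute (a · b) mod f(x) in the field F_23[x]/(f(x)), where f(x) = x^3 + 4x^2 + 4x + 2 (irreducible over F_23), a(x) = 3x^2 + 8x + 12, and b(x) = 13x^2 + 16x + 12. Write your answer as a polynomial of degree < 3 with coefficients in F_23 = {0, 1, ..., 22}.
a · b ≡ 19x^2 + 19x + 14 (mod f(x))

Multiply in F_23[x]: a(x)·b(x) = (3x^2 + 8x + 12)·(13x^2 + 16x + 12) = 16x^4 + 14x^3 + 21x^2 + 12x + 6. This has degree ≥ 3, so divide by f(x) over F_23: 16x^4 + 14x^3 + 21x^2 + 12x + 6 = (16x + 19)·(x^3 + 4x^2 + 4x + 2) + (19x^2 + 19x + 14). Hence a·b ≡ 19x^2 + 19x + 14 (mod f). (F_23[x]/(f) is a field with 23^3 = 12167 elements since f is irreducible of degree 3.)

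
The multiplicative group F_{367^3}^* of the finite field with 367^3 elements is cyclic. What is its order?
|F_{367^3}^*| = 49430862

F_{367^3} has 367^3 = 49430863 elements; its multiplicative group consists of all nonzero elements, so |F_{367^3}^*| = 49430863 - 1 = 49430862. (It is cyclic since any finite subgroup of the multiplicative group of a field is cyclic.)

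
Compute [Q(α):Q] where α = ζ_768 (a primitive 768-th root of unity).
[Q(α):Q] = 256

The minimal polynomial of ζ_768 over Q is the 768-th cyclotomic polynomial Φ_768(x), which is irreducible over Q and has degree φ(768) = 256. Hence [Q(α):Q] = φ(768) = 256.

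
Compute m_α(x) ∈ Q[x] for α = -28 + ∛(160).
m_α(x) = x^3 + 84x^2 + 2352x + 21792

Set β = α + 28 = ∛(160), so β^3 = 160. Then (α + 28)^3 - 160 = 0, i.e. α is a root of g(x) = (x + 28)^3 - 160 = x^3 + 84x^2 + 2352x + 21792. Since g(x) = h(x + 28) where h(x) = x^3 - 160, and h is irreducible over Q (because 160 is not a perfect cube, so h has no rational root, and a monic cubic with no rational root is irreducible), g is also irreducible (irreducibility is preserved under the substitution x → x + 28). Hence m_α(x) = x^3 + 84x^2 + 2352x + 21792.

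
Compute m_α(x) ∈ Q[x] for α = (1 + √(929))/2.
m_α(x) = x^2 - x - 232

From 2α - 1 = √(929), squaring gives (2α - 1)^2 = 929, i.e. 4α^2 - 4α + 1 = 929, so α^2 - α + (1 - 929)/4 = 0. Since 929 ≡ 1 (mod 4), (1 - 929)/4 = -232 ∈ Z. The polynomial x^2 - x - 232 has discriminant 1 - 4·(-232) = 929, which is not a perfect square in Q (d = 929 is squarefree and ≠ 1), so x^2 - x - 232 is irreducible over Q. It is the minimal polynomial of α.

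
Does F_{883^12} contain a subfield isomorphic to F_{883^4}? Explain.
Yes: F_{883^4} is a subfield of F_{883^12}

F_{p^m} embeds in F_{p^n} iff m | n (since F_{p^n} is the splitting field of x^(p^n) - x, and F_{p^m} ⊂ F_{p^n} forces p^n to be a power of p^m, i.e. m | n; conversely if m | n then every root of x^(p^m) - x is a root of x^(p^n) - x). Here 4 | 12 (since 12 = 3·4), so F_{883^4} is a subfield of F_{883^12}, and [F_{883^12} : F_{883^4}] = 12/4 = 3.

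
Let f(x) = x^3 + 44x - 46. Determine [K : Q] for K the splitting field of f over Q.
[K : Q] = 6

By the rational root test, any rational root of the monic integer polynomial f(x) = x^3 + 44x - 46 must be an integer dividing the constant term -46, i.e. one of ±{1, 2, 23, 46}. Evaluating: f(1) = -1, f(-1) = -91, f(2) = 50, f(-2) = -142, f(23) = 13133, f(-23) = -13225, f(46) = 99314, f(-46) = -99406; none is 0, so f has no rational root and is therefore irreducible over Q (a cubic with no linear factor over a field is irreducible). For an irreducible cubic, the Galois group is A_3 or S_3 according as the discriminant disc(f) = -4a^3 - 27b^2 = -4·(44)^3 - 27·(-46)^2 = -397868 is or is not a square in Q. Here disc(f) = -397868 is not a perfect square in Q, so the Galois group of f over Q is not contained in A_3 and must be all of S_3. The splitting field has degree |S_3| = 6 over Q, so [K : Q] = 6.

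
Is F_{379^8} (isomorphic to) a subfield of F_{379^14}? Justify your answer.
No: F_{379^8} is not a subfield of F_{379^14}

F_{p^m} embeds in F_{p^n} iff m | n. Here 8 ∤ 14 (since 14 = 1·8 + 6 with remainder 6 ≠ 0), so F_{379^8} is not a subfield of F_{379^14}. Equivalently: if it were, the tower law would give 8 = [F_{379^8}:F_379] dividing [F_{379^14}:F_379] = 14, contradiction.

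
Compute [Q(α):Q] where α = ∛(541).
[Q(α):Q] = 3

The minimal polynomial of α is x^3 - 541, irreducible over Q since 541 is not a perfect cube (so x^3 - 541 has no rational root). Hence [Q(α):Q] = deg(m_α) = 3.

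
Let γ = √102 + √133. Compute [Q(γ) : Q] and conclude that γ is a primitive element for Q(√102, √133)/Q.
[Q(γ) : Q] = 4 (equivalently, Q(γ) = Q(√102, √133))

Obviously Q(γ) ⊆ Q(√102, √133), and [Q(√102, √133):Q] = 4 (since 102, 133 are distinct squarefree integers > 1 with 13566 not a perfect square). To show equality we compute the minimal polynomial of γ. From γ = √102 + √133: γ^2 = 102 + 2√(13566) + 133 = 235 + 2√(13566), so γ^2 - 235 = 2√(13566); squaring, (γ^2 - 235)^2 = 4·13566, i.e. γ^4 - 470γ^2 + 55225 - 54264 = 0, i.e. γ^4 - 470γ^2 + 961 = 0. So γ is a root of x^4 - 470x^2 + 961. This polynomial is irreducible over Q: it has no rational root (each ±√102 ± √133 is irrational), and any factorization into two quadratics over Q would force √(13566) ∈ Q (pairing opposite roots) or √102, √133 ∈ Q (other pairings), all impossible. Hence [Q(γ):Q] = 4 = [Q(√102, √133):Q], so Q(γ) = Q(√102, √133).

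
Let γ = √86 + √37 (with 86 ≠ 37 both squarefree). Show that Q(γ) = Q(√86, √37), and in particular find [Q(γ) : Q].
[Q(γ) : Q] = 4 (equivalently, Q(γ) = Q(√86, √37))

Obviously Q(γ) ⊆ Q(√86, √37), and [Q(√86, √37):Q] = 4 (since 86, 37 are distinct squarefree integers > 1 with 3182 not a perfect square). To show equality we compute the minimal polynomial of γ. From γ = √86 + √37: γ^2 = 86 + 2√(3182) + 37 = 123 + 2√(3182), so γ^2 - 123 = 2√(3182); squaring, (γ^2 - 123)^2 = 4·3182, i.e. γ^4 - 246γ^2 + 15129 - 12728 = 0, i.e. γ^4 - 246γ^2 + 2401 = 0. So γ is a root of x^4 - 246x^2 + 2401. This polynomial is irreducible over Q: it has no rational root (each ±√86 ± √37 is irrational), and any factorization into two quadratics over Q would force √(3182) ∈ Q (pairing opposite roots) or √86, √37 ∈ Q (other pairings), all impossible. Hence [Q(γ):Q] = 4 = [Q(√86, √37):Q], so Q(γ) = Q(√86, √37).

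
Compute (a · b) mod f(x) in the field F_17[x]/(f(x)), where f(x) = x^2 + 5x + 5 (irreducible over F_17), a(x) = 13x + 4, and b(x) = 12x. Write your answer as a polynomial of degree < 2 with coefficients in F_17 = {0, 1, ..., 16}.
a · b ≡ 16x + 2 (mod f(x))

Multiply in F_17[x]: a(x)·b(x) = (13x + 4)·(12x) = 3x^2 + 14x. This has degree ≥ 2, so divide by f(x) over F_17: 3x^2 + 14x = (3)·(x^2 + 5x + 5) + (16x + 2). Hence a·b ≡ 16x + 2 (mod f). (F_17[x]/(f) is a field with 17^2 = 289 elements since f is irreducible of degree 2.)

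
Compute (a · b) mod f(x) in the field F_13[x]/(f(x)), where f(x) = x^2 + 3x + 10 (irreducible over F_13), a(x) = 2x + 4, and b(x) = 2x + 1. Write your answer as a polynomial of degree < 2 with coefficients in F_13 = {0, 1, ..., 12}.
a · b ≡ 11x + 3 (mod f(x))

Multiply in F_13[x]: a(x)·b(x) = (2x + 4)·(2x + 1) = 4x^2 + 10x + 4. This has degree ≥ 2, so divide by f(x) over F_13: 4x^2 + 10x + 4 = (4)·(x^2 + 3x + 10) + (11x + 3). Hence a·b ≡ 11x + 3 (mod f). (F_13[x]/(f) is a field with 13^2 = 169 elements since f is irreducible of degree 2.)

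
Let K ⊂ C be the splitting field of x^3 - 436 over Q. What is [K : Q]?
[K : Q] = 6

The roots of x^3 - 436 are ∛436, ω∛436, ω^2∛436 where ω = e^(2πi/3) is a primitive cube root of unity, so K = Q(∛436, ω). Now [Q(∛436):Q] = 3 (since 436 is not a perfect cube, x^3 - 436 is irreducible) and [Q(ω):Q] = 2. Both 2 and 3 divide [K:Q], and [K:Q] ≤ 3·2 = 6, so [K:Q] = 6. (Equivalently: Q(∛436) ⊂ R but ω ∉ R, so [K : Q(∛436)] = 2.)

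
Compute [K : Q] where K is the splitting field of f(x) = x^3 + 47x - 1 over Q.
[K : Q] = 6

By the rational root test, any rational root of the monic integer polynomial f(x) = x^3 + 47x - 1 must be an integer dividing the constant term -1, i.e. one of ±{1}. Evaluating: f(1) = 47, f(-1) = -49; none is 0, so f has no rational root and is therefore irreducible over Q (a cubic with no linear factor over a field is irreducible). For an irreducible cubic, the Galois group is A_3 or S_3 according as the discriminant disc(f) = -4a^3 - 27b^2 = -4·(47)^3 - 27·(-1)^2 = -415319 is or is not a square in Q. Here disc(f) = -415319 is not a perfect square in Q, so the Galois group of f over Q is not contained in A_3 and must be all of S_3. The splitting field has degree |S_3| = 6 over Q, so [K : Q] = 6.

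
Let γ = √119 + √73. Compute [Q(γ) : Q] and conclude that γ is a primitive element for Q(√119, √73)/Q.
[Q(γ) : Q] = 4 (equivalently, Q(γ) = Q(√119, √73))

Obviously Q(γ) ⊆ Q(√119, √73), and [Q(√119, √73):Q] = 4 (since 119, 73 are distinct squarefree integers > 1 with 8687 not a perfect square). To show equality we compute the minimal polynomial of γ. From γ = √119 + √73: γ^2 = 119 + 2√(8687) + 73 = 192 + 2√(8687), so γ^2 - 192 = 2√(8687); squaring, (γ^2 - 192)^2 = 4·8687, i.e. γ^4 - 384γ^2 + 36864 - 34748 = 0, i.e. γ^4 - 384γ^2 + 2116 = 0. So γ is a root of x^4 - 384x^2 + 2116. This polynomial is irreducible over Q: it has no rational root (each ±√119 ± √73 is irrational), and any factorization into two quadratics over Q would force √(8687) ∈ Q (pairing opposite roots) or √119, √73 ∈ Q (other pairings), all impossible. Hence [Q(γ):Q] = 4 = [Q(√119, √73):Q], so Q(γ) = Q(√119, √73).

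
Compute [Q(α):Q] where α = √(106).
[Q(α):Q] = 2

[Q(α):Q] equals the degree of the minimal polynomial of α. Here α^2 = 106 and x^2 - 106 is irreducible (d = 106 is squarefree, ≠ 1, hence not a square), so deg(m_α) = 2. Thus [Q(α):Q] = 2.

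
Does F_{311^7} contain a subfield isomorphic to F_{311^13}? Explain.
No: F_{311^13} is not a subfield of F_{311^7}

F_{p^m} embeds in F_{p^n} iff m | n. Here 13 ∤ 7 (since 7 = 0·13 + 7 with remainder 7 ≠ 0), so F_{311^13} is not a subfield of F_{311^7}. Equivalently: if it were, the tower law would give 13 = [F_{311^13}:F_311] dividing [F_{311^7}:F_311] = 7, contradiction.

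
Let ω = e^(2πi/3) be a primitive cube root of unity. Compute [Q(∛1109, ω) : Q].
[Q(∛1109, ω) : Q] = 6

[Q(∛1109):Q] = 3 (min poly x^3 - 1109, irreducible since 1109 is not a perfect cube). [Q(ω):Q] = 2 (min poly x^2 + x + 1). Since Q(∛1109) ⊂ R and ω ∉ R, we have ω ∉ Q(∛1109), so x^2 + x + 1 remains irreducible over Q(∛1109) and [Q(∛1109, ω) : Q(∛1109)] = 2. By the tower law, [Q(∛1109, ω) : Q] = 3 · 2 = 6. (In fact Q(∛1109, ω) is the splitting field of x^3 - 1109 over Q.)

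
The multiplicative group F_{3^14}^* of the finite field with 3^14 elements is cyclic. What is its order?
|F_{3^14}^*| = 4782968

F_{3^14} has 3^14 = 4782969 elements; its multiplicative group consists of all nonzero elements, so |F_{3^14}^*| = 4782969 - 1 = 4782968. (It is cyclic since any finite subgroup of the multiplicative group of a field is cyclic.)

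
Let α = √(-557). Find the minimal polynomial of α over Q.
m_α(x) = x^2 + 557

α satisfies α^2 + 557 = 0, so x^2 + 557 annihilates α. Since d = -557 is squarefree and ≠ 1, it is not a perfect square in Q, so x^2 + 557 has no rational root and is therefore irreducible over Q (a degree-2 polynomial over a field is irreducible iff it has no root). Hence m_α(x) = x^2 + 557.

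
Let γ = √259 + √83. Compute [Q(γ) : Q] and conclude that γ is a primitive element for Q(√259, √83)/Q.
[Q(γ) : Q] = 4 (equivalently, Q(γ) = Q(√259, √83))

Obviously Q(γ) ⊆ Q(√259, √83), and [Q(√259, √83):Q] = 4 (since 259, 83 are distinct squarefree integers > 1 with 21497 not a perfect square). To show equality we compute the minimal polynomial of γ. From γ = √259 + √83: γ^2 = 259 + 2√(21497) + 83 = 342 + 2√(21497), so γ^2 - 342 = 2√(21497); squaring, (γ^2 - 342)^2 = 4·21497, i.e. γ^4 - 684γ^2 + 116964 - 85988 = 0, i.e. γ^4 - 684γ^2 + 30976 = 0. So γ is a root of x^4 - 684x^2 + 30976. This polynomial is irreducible over Q: it has no rational root (each ±√259 ± √83 is irrational), and any factorization into two quadratics over Q would force √(21497) ∈ Q (pairing opposite roots) or √259, √83 ∈ Q (other pairings), all impossible. Hence [Q(γ):Q] = 4 = [Q(√259, √83):Q], so Q(γ) = Q(√259, √83).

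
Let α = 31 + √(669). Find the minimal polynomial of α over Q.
m_α(x) = x^2 - 62x + 292

From α - 31 = √(669), squaring gives (α - 31)^2 = 669, i.e. α^2 - 62α + 961 = 669, so α^2 - 62α + 292 = 0. The discriminant of x^2 - 62x + 292 is (-62)^2 - 4·(292) = 3844 - 1168 = 2676, and 4·(669) is not a perfect square in Q since 669 is squarefree and ≠ 1. Hence x^2 - 62x + 292 is irreducible over Q and is the minimal polynomial of α.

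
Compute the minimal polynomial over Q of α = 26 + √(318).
m_α(x) = x^2 - 52x + 358

From α - 26 = √(318), squaring gives (α - 26)^2 = 318, i.e. α^2 - 52α + 676 = 318, so α^2 - 52α + 358 = 0. The discriminant of x^2 - 52x + 358 is (-52)^2 - 4·(358) = 2704 - 1432 = 1272, and 4·(318) is not a perfect square in Q since 318 is squarefree and ≠ 1. Hence x^2 - 52x + 358 is irreducible over Q and is the minimal polynomial of α.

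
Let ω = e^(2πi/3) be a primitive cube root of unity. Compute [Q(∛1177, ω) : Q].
[Q(∛1177, ω) : Q] = 6

[Q(∛1177):Q] = 3 (min poly x^3 - 1177, irreducible since 1177 is not a perfect cube). [Q(ω):Q] = 2 (min poly x^2 + x + 1). Since Q(∛1177) ⊂ R and ω ∉ R, we have ω ∉ Q(∛1177), so x^2 + x + 1 remains irreducible over Q(∛1177) and [Q(∛1177, ω) : Q(∛1177)] = 2. By the tower law, [Q(∛1177, ω) : Q] = 3 · 2 = 6. (In fact Q(∛1177, ω) is the splitting field of x^3 - 1177 over Q.)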